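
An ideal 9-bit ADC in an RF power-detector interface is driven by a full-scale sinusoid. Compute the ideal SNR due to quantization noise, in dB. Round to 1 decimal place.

SNR = 6.02·9 + 1.76 = 55.94 dB.

55.9 dB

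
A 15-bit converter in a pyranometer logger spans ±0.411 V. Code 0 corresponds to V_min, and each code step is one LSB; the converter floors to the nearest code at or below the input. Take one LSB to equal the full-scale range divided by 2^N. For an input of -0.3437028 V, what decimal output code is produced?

2682

Full-scale range = 0.411 V − (-0.411 V) = 0.822 V. LSB = 0.822 V / 2^15 ≈ 25.09 µV.
V_in − V_min = -0.3437028 − (-0.411) = 0.0672972 V.
Divide by LSB: 0.0672972 × 32768/0.822 = 2682.7186.
Truncating gives code 2682.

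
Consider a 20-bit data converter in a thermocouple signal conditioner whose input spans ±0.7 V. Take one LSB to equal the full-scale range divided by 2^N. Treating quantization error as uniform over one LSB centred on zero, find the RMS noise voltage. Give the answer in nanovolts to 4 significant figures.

385.4 nV

The full-scale span is 0.7 − (-0.7) = 1.4 V.
LSB = 1.4 V ÷ 2^20 = 1.4/1048576 V = 1.33514 µV.
V_rms = LSB/√12 = 1.33514 µV / √12 = 385.4 nV.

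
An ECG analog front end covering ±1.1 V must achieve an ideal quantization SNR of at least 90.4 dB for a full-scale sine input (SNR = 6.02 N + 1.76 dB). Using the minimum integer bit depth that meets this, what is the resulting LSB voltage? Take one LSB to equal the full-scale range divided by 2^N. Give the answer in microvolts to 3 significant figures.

Span: 1.1 V − (-1.1 V) = 2.2 V.
N ≥ (90.4 − 1.76)/6.02 = 14.724 → N_min = 15.
LSB = 2.2 V ÷ 2^15 = 2.2/32768 V = 67.1 µV.

67.1 µV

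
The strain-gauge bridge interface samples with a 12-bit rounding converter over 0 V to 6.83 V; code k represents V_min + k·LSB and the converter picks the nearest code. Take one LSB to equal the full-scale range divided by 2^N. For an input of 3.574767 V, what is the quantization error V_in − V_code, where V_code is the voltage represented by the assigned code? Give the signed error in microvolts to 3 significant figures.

Range is 6.83 V. LSB = 6.83 V / 2^12 ≈ 1.667 mV.
(3.574767 − (0)) / LSB = 3.574767 × 4096/6.83 = 2143.8134. Nearest integer: k = 2144.
V_code = 0 + (2144/4096) × 6.83 = 3.575078125 V.
Error = V_in − V_code = 3.574767 − (3.575078125) = −311 µV.

−311 µV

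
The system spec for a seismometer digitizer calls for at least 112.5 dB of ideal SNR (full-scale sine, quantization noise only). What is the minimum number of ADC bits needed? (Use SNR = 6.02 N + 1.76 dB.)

19 bits

Required N = ⌈(112.5 − 1.76)/6.02⌉ = ⌈18.395⌉ = 19.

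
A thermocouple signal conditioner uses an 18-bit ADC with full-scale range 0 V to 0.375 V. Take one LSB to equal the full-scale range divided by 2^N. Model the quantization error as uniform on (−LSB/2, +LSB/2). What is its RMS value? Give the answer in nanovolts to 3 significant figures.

413 nV

Range is 0.375 V.
LSB = 0.375 V / 2^18 = 1.4305 µV.
σ_q = LSB/√12 = 1.4305 µV/3.4641 = 413 nV.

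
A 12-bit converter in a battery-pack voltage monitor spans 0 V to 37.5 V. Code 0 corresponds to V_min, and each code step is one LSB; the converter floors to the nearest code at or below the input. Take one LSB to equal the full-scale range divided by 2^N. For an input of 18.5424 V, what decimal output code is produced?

2025

V_FS = 37.5 V. LSB = 37.5 V / 2^12 ≈ 9.155 mV.
V_in − V_min = 18.5424 − (0) = 18.5424 V.
Divide by LSB: 18.5424 × 4096/37.5 = 2025.3245.
Truncating gives code 2025.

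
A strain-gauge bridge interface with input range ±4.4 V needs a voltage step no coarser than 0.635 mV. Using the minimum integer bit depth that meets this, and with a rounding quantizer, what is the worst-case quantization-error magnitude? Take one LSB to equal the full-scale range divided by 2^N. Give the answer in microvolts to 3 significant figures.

269 µV

The full-scale span is 4.4 − (-4.4) = 8.8 V.
Need 2^N ≥ 8.8 V / 0.635 mV = 13860 → N_min = 14.
Step size = 8.8/16384 V = 0.53711 mV.
Half an LSB is 269 µV.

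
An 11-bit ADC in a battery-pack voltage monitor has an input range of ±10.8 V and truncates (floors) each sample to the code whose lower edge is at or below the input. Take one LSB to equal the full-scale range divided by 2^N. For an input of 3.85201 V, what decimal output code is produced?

1389

Full-scale range = 10.8 V − (-10.8 V) = 21.6 V. LSB = 21.6 V / 2^11 ≈ 10.55 mV.
V_in − V_min = 3.85201 − (-10.8) = 14.65201 V.
Divide by LSB: 14.65201 × 2048/21.6 = 1389.2276.
Truncating gives code 1389.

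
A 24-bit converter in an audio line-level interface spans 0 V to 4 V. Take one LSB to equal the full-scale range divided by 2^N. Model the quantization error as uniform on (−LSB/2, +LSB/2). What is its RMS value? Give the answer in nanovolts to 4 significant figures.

68.83 nV

V_FS = 4 V.
LSB = 4 V ÷ 2^24 = 4/16777216 V = 238.419 nV.
RMS of a uniform error over width LSB is LSB/√12 = 68.83 nV.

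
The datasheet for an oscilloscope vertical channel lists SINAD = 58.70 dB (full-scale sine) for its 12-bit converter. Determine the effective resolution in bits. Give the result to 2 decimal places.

9.46 bits

Inverting SNR = 6.02 N + 1.76: N_eff = (58.70 − 1.76)/6.02 = 9.4585.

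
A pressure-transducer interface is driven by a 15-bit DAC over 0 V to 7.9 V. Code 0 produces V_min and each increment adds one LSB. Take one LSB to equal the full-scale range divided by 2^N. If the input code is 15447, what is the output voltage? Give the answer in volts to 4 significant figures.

V_FS = 7.9 V. LSB = 7.9 V / 2^15.
Output = V_min + (15447/32768) × range = 0 + 0.471405 × 7.9 V
      = 0 + 3.72410 = 3.72410 V.

3.724 V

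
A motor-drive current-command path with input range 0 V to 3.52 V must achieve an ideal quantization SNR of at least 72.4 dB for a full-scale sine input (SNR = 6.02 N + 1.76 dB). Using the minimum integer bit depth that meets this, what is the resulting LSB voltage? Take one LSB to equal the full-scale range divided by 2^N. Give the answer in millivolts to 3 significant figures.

Range is 3.52 V.
Solving 6.02 N ≥ 72.4 − 1.76: N ≥ 11.734. Round up → N = 12.
LSB = 3.52 V ÷ 2^12 = 3.52/4096 V = 0.859 mV.

0.859 mV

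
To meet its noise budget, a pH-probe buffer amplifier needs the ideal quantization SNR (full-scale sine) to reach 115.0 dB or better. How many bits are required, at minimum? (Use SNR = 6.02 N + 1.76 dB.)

6.02 N + 1.76 ≥ 115.0 gives N ≥ 18.811, so the minimum integer is 19.

19 bits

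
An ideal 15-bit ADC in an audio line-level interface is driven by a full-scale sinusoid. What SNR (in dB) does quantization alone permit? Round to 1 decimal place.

For an ideal N-bit converter with full-scale sine input, SNR = 6.02 N + 1.76 dB. SNR = 6.02 × 15 + 1.76 = 90.30 + 1.76 = 92.06 dB.

92.1 dB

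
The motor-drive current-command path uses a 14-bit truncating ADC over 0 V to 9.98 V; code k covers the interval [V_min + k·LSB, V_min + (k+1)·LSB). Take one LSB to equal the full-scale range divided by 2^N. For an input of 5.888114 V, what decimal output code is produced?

9666

V_FS = 9.98 V. LSB = 9.98 V / 2^14 ≈ 0.6091 mV.
code = ⌊(V_in − V_min)/LSB⌋ = ⌊(V_in − V_min) × 2^14 / range⌋
     = ⌊(5.888114 − (0)) × 16384 / 9.98⌋ = ⌊5.888114 × 16384/9.98⌋
     = ⌊9666.419⌋ = 9666.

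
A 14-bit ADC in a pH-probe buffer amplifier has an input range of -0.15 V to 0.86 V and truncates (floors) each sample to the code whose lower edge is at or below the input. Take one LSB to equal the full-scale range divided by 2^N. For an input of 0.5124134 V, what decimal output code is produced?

10745

Range = 0.86 − (-0.15) = 1.01 V. LSB = 1.01 V / 2^14 ≈ 61.65 µV.
V_in − V_min = 0.5124134 − (-0.15) = 0.6624134 V.
Divide by LSB: 0.6624134 × 16384/1.01 = 10745.5259.
Truncating gives code 10745.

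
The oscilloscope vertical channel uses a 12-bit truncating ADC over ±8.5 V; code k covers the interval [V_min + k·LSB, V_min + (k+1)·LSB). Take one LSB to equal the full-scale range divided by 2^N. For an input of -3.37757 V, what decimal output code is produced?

1234

Full-scale range = 8.5 V − (-8.5 V) = 17 V. LSB = 17 V / 2^12 ≈ 4.150 mV.
(V_in − V_min) × 2^12/range = (-3.37757 − (-8.5)) × 4096/17 = 1234.204.
Floor → code = 1234.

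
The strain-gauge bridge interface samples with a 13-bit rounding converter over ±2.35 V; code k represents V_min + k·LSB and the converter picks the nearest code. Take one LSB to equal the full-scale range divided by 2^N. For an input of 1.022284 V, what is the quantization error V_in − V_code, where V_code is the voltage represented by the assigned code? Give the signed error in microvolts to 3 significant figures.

−104 µV

Full-scale range = 2.35 V − (-2.35 V) = 4.7 V. LSB = 4.7 V / 2^13 ≈ 0.5737 mV.
(1.022284 − (-2.35)) / LSB = 3.372284 × 8192/4.7 = 5877.8193. Nearest integer: k = 5878.
V_code = -2.35 + (5878/8192) × 4.7 = 1.022387695 V.
Error = V_in − V_code = 1.022284 − (1.022387695) = −104 µV.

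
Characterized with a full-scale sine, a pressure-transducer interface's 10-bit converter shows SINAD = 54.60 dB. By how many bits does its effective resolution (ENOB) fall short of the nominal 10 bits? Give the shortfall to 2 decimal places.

1.22 bits

N_eff = (54.60 − 1.76)/6.02 = 8.7774 bits.
Lost resolution: 10 − 8.7774 = 1.2226 bits.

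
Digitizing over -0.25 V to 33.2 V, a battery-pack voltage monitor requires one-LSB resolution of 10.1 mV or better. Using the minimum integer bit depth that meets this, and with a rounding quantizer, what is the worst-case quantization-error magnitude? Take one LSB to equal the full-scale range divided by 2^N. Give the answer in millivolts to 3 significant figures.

4.08 mV

The full-scale span is 33.2 − (-0.25) = 33.45 V.
33.45 V / 10.1 mV = 3312. Since 2^11 = 2048 and 2^12 = 4096, N = 12.
One LSB is 33.45 V / 4096 = 8.1665 mV.
|e|_max = LSB/2 = 4.08 mV.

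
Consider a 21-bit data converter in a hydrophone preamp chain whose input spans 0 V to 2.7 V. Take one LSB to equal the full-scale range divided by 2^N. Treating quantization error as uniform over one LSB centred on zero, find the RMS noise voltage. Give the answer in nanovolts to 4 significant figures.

371.7 nV

Range is 2.7 V.
LSB = 2.7 V / 2^21 = 1.28746 µV.
V_rms = LSB/√12 = 1.28746 µV / √12 = 371.7 nV.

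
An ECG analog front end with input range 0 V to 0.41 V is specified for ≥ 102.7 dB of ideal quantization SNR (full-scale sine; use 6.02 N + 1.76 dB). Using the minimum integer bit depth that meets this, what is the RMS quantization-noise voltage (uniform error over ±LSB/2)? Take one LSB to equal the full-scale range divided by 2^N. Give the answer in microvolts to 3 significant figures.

V_FS = 0.41 V.
Required N = ⌈(102.7 − 1.76)/6.02⌉ = ⌈16.767⌉ = 17.
LSB = 0.41 V / 2^17 = 3.1281 µV.
σ_q = LSB/√12 = 3.1281 µV/3.4641 = 0.903 µV.

0.903 µV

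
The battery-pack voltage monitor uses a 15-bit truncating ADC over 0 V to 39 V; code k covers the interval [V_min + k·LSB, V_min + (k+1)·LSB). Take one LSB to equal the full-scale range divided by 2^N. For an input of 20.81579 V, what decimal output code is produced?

Full-scale range = 39 V. LSB = 39 V / 2^15 ≈ 1.190 mV.
code = ⌊(V_in − V_min)/LSB⌋ = ⌊(V_in − V_min) × 2^15 / range⌋
     = ⌊(20.81579 − (0)) × 32768 / 39⌋ = ⌊20.81579 × 32768/39⌋
     = ⌊17489.534⌋ = 17489.

17489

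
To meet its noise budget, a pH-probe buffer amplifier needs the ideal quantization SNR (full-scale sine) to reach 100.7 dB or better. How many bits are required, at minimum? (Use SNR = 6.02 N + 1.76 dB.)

N ≥ (100.7 − 1.76)/6.02 = 16.435 → N_min = 17.

17 bits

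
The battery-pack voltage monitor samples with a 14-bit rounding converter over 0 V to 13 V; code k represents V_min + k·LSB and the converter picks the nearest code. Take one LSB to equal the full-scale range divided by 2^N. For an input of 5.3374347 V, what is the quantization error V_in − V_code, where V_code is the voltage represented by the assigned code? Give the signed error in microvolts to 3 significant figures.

Full-scale range = 13 V. LSB = 13 V / 2^14 ≈ 0.7935 mV.
(5.3374347 − (0)) / LSB = 5.3374347 × 16384/13 = 6726.8100. Nearest integer: k = 6727.
V_code = 0 + (6727/16384) × 13 = 5.3375854492 V.
e = 5.3374347 − (5.3375854492) = −151 µV.

−151 µV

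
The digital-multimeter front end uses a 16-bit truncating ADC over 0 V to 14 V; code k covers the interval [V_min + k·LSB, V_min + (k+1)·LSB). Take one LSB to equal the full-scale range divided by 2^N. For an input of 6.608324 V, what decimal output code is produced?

30934

V_FS = 14 V. LSB = 14 V / 2^16 ≈ 213.6 µV.
code = ⌊(V_in − V_min)/LSB⌋ = ⌊(V_in − V_min) × 2^16 / range⌋
     = ⌊(6.608324 − (0)) × 65536 / 14⌋ = ⌊6.608324 × 65536/14⌋
     = ⌊30934.509⌋ = 30934.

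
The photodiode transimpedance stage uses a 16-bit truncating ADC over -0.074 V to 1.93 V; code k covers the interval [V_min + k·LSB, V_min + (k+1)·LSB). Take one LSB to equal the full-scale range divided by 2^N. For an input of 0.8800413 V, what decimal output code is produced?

Range = 1.93 − (-0.074) = 2.004 V. LSB = 2.004 V / 2^16 ≈ 30.58 µV.
(V_in − V_min) × 2^16/range = (0.8800413 − (-0.074)) × 65536/2.004 = 31199.626.
Floor → code = 31199.

31199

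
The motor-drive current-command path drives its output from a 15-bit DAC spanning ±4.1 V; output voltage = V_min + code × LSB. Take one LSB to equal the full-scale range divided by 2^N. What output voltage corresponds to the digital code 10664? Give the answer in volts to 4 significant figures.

-1.431 V

Span: 4.1 V − (-4.1 V) = 8.2 V. LSB = 8.2 V / 2^15.
V_out = V_min + code × LSB = -4.1 V + 10664 × 8.2 V / 32768
      = -4.1 V + 2.66860 V = -1.43140 V.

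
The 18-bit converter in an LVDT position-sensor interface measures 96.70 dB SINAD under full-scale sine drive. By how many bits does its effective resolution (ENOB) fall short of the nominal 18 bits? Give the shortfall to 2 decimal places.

2.23 bits

ENOB = (SINAD − 1.76)/6.02 = (96.70 − 1.76)/6.02 = 15.7708 bits.
Lost resolution: 18 − 15.7708 = 2.2292 bits.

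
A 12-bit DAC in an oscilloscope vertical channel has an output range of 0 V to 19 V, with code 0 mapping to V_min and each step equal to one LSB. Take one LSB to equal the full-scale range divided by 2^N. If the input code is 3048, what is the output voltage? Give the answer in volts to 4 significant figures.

Span = 19 V. LSB = 19 V / 2^12.
V_out = 0 + 3048 × (19/4096) V
      = 0 V + 14.1387 V = 14.1387 V.

14.14 V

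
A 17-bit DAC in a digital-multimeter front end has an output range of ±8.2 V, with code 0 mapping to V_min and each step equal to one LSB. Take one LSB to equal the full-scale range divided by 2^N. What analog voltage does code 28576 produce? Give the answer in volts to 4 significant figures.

-4.625 V

The full-scale span is 8.2 − (-8.2) = 16.4 V. LSB = 16.4 V / 2^17.
Output = V_min + (28576/131072) × range = -8.2 + 0.218018 × 16.4 V
      = -8.2 V + 3.57549 V = -4.62451 V.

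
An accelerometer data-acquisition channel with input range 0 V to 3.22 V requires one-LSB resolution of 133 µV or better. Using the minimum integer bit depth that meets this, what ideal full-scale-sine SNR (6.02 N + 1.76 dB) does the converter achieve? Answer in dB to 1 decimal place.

92.1 dB

Span = 3.22 V.
3.22 V / 133 µV = 24210. Since 2^14 = 16384 and 2^15 = 32768, N = 15.
6.02(15) + 1.76 = 92.06 dB.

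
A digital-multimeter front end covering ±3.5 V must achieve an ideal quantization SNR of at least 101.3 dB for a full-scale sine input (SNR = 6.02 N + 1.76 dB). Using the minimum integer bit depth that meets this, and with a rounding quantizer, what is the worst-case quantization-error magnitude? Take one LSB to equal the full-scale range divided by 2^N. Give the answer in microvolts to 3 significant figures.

The full-scale span is 3.5 − (-3.5) = 7 V.
Solving 6.02 N ≥ 101.3 − 1.76: N ≥ 16.535. Round up → N = 17.
LSB = 7 V ÷ 2^17 = 7/131072 V = 53.406 µV.
Half an LSB is 26.7 µV.

26.7 µV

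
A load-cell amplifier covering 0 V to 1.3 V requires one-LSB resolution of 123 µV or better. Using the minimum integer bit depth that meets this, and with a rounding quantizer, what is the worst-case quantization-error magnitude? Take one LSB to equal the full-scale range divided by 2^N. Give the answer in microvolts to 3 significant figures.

39.7 µV

Full-scale range = 1.3 V.
Required number of levels: 1.3/123 µV = 10569; smallest N with 2^N ≥ that is 14.
LSB = 1.3 V ÷ 2^14 = 1.3/16384 V = 79.346 µV.
|e|_max = LSB/2 = 39.7 µV.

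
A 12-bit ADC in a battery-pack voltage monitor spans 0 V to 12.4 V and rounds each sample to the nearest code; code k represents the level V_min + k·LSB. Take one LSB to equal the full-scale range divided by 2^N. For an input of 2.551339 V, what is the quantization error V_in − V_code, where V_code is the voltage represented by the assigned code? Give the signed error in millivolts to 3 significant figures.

Span = 12.4 V. LSB = 12.4 V / 2^12 ≈ 3.027 mV.
(2.551339 − (0)) / LSB = 2.551339 × 4096/12.4 = 842.7649. Nearest integer: k = 843.
V_code = V_min + k × range/2^12 = 0 + 843 × 12.4/4096 = 2.552050781 V.
Error = V_in − V_code = 2.551339 − (2.552050781) = −0.712 mV.

−0.712 mV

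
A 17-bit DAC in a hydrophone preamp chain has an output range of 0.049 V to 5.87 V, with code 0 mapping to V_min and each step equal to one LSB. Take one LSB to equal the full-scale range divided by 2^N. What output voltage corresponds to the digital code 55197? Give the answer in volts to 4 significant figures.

Span: 5.87 V − (0.049 V) = 5.821 V. LSB = 5.821 V / 2^17.
Output = V_min + (55197/131072) × range = 0.049 + 0.421120 × 5.821 V
      = 0.049 + 2.45134 = 2.50034 V.

2.500 V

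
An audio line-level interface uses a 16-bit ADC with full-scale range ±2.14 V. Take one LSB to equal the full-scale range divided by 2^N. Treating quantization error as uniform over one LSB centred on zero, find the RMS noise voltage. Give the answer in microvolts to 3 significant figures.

Range = 2.14 − (-2.14) = 4.28 V.
Step size = 4.28/65536 V = 65.308 µV.
RMS of a uniform error over width LSB is LSB/√12 = 18.9 µV.

18.9 µV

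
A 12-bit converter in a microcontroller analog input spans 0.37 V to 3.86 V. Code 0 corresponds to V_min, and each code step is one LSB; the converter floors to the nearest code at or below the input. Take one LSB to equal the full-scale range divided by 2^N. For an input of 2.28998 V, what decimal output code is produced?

Full-scale range = 3.86 V − (0.37 V) = 3.49 V. LSB = 3.49 V / 2^12 ≈ 0.8521 mV.
code = ⌊(V_in − V_min)/LSB⌋ = ⌊(V_in − V_min) × 2^12 / range⌋
     = ⌊(2.28998 − (0.37)) × 4096 / 3.49⌋ = ⌊1.91998 × 4096/3.49⌋
     = ⌊2253.363⌋ = 2253.

2253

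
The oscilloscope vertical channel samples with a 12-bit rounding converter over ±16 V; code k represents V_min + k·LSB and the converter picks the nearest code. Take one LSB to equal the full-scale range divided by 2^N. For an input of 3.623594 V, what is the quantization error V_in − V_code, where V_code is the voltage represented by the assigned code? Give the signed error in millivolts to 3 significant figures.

−1.41 mV

The full-scale span is 16 − (-16) = 32 V. LSB = 32 V / 2^12 ≈ 7.813 mV.
Position in LSBs: (3.623594 − (-16)) × 4096/32 = 2511.8200; rounding gives k = 2512.
Reconstructed level: -16 + 2512 × 32/4096 V = 3.625000000 V.
Error = V_in − V_code = 3.623594 − (3.625000000) = −1.41 mV.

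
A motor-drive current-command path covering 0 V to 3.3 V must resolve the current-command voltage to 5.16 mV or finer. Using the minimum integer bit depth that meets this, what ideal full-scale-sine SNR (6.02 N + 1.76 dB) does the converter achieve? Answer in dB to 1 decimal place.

Full-scale range = 3.3 V.
3.3 V / 5.16 mV = 639.5. Since 2^9 = 512 and 2^10 = 1024, N = 10.
SNR = 6.02 × 10 + 1.76 = 61.96 dB.

62.0 dB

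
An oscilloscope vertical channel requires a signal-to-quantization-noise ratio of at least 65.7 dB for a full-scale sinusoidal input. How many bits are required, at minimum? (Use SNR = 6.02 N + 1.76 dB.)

11 bits

Solving 6.02 N ≥ 65.7 − 1.76: N ≥ 10.621. Round up → N = 11.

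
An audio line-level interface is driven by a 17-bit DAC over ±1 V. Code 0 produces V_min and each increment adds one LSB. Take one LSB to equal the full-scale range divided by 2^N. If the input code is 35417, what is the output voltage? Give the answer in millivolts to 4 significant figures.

-459.6 mV

Span: 1 V − (-1 V) = 2 V. LSB = 2 V / 2^17.
V_out = V_min + code × LSB = -1 V + 35417 × 2 V / 131072
      = -1 V + 0.540421 V = -0.459579 V.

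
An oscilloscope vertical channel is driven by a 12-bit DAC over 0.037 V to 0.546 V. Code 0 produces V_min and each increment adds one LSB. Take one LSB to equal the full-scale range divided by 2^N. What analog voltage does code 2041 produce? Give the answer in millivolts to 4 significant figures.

Full-scale range = 0.546 V − (0.037 V) = 0.509 V. LSB = 0.509 V / 2^12.
Output = V_min + (2041/4096) × range = 0.037 + 0.498291 × 0.509 V
      = 0.037 V + 0.253630 V = 0.290630 V.

290.6 mV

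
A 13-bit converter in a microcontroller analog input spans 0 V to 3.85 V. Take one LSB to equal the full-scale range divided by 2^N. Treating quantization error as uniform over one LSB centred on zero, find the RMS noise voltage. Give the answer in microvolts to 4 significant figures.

135.7 µV

Span = 3.85 V.
Step size = 3.85/8192 V = 469.971 µV.
V_rms = LSB/√12 = 469.971 µV / √12 = 135.7 µV.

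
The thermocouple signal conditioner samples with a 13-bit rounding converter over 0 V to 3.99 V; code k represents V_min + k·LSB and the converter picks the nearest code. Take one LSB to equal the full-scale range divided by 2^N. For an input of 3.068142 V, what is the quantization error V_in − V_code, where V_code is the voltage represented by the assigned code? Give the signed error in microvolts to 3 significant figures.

Span = 3.99 V. LSB = 3.99 V / 2^13 ≈ 487.1 µV.
Position in LSBs: (3.068142 − (0)) × 8192/3.99 = 6299.3031; rounding gives k = 6299.
V_code = V_min + k × range/2^13 = 0 + 6299 × 3.99/8192 = 3.067994385 V.
Error = V_in − V_code = 3.068142 − (3.067994385) = +148 µV.

+148 µV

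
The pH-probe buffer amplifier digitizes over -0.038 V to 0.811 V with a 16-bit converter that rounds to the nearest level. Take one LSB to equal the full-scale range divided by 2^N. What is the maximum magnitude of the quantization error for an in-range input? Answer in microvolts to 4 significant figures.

6.477 µV

Span: 0.811 V − (-0.038 V) = 0.849 V.
LSB = 0.849 V ÷ 2^16 = 0.849/65536 V = 12.9547 µV.
Worst-case error for round-to-nearest is half an LSB: 6.477 µV.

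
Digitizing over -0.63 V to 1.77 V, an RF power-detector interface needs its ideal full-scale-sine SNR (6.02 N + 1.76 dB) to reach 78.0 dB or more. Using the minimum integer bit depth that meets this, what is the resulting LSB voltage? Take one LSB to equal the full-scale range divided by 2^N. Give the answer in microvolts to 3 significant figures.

293 µV

Range = 1.77 − (-0.63) = 2.4 V.
N ≥ (78.0 − 1.76)/6.02 = 12.664 → N_min = 13.
One LSB is 2.4 V / 8192 = 293 µV.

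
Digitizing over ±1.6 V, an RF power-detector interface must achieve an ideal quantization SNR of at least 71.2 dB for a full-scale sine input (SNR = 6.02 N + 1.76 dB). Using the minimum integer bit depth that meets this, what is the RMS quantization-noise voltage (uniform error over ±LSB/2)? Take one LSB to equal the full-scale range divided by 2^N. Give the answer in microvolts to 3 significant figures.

226 µV

Span: 1.6 V − (-1.6 V) = 3.2 V.
Solving 6.02 N ≥ 71.2 − 1.76: N ≥ 11.535. Round up → N = 12.
LSB = 3.2 V ÷ 2^12 = 3.2/4096 V = 0.78125 mV.
σ_q = LSB/√12 = 0.78125 mV/3.4641 = 226 µV.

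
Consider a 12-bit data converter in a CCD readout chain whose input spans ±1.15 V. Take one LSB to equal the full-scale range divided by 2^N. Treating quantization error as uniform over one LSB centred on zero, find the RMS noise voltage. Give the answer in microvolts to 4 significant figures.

162.1 µV

Full-scale range = 1.15 V − (-1.15 V) = 2.3 V.
Step size = 2.3/4096 V = 0.561523 mV.
σ_q = LSB/√12 = 0.561523 mV/3.4641 = 162.1 µV.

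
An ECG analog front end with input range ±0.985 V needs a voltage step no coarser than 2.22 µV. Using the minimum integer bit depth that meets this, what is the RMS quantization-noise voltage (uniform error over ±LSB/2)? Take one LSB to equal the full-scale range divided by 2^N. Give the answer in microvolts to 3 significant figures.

0.542 µV

Full-scale range = 0.985 V − (-0.985 V) = 1.97 V.
Need 2^N ≥ 1.97 V / 2.22 µV = 887400 → N_min = 20.
LSB = 1.97 V ÷ 2^20 = 1.97/1048576 V = 1.8787 µV.
RMS noise = LSB/√12 = 0.542 µV.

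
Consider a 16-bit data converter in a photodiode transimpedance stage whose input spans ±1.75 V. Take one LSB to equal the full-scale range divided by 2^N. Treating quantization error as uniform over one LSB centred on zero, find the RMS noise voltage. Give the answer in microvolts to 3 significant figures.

15.4 µV

The full-scale span is 1.75 − (-1.75) = 3.5 V.
LSB = 3.5 V / 2^16 = 53.406 µV.
RMS of a uniform error over width LSB is LSB/√12 = 15.4 µV.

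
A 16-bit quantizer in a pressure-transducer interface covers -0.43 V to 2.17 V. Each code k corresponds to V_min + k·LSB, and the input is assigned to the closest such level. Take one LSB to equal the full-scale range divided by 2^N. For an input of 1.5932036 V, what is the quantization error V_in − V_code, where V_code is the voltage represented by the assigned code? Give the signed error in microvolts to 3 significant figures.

+7.19 µV

The full-scale span is 2.17 − (-0.43) = 2.6 V. LSB = 2.6 V / 2^16 ≈ 39.67 µV.
(1.5932036 − (-0.43)) / LSB = 2.0232036 × 65536/2.6 = 50997.1812. Nearest integer: k = 50997.
V_code = V_min + k × range/2^16 = -0.43 + 50997 × 2.6/65536 = 1.5931964111 V.
V_in − V_code = 1.5932036 − (1.5931964111) = +7.19 µV.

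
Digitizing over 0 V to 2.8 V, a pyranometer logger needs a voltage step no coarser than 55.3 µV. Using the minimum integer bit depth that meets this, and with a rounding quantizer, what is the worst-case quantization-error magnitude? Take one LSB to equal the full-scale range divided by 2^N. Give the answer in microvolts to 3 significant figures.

V_FS = 2.8 V.
2.8 V / 55.3 µV = 50630. Since 2^15 = 32768 and 2^16 = 65536, N = 16.
LSB = 2.8 V / 2^16 = 42.725 µV.
|e|_max = LSB/2 = 21.4 µV.

21.4 µV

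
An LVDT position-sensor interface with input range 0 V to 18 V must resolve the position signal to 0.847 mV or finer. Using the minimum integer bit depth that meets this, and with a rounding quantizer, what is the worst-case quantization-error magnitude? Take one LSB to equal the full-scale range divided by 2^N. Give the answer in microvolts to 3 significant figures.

275 µV

Full-scale range = 18 V.
Required number of levels: 18/0.847 mV = 21251; smallest N with 2^N ≥ that is 15.
LSB = 18 V ÷ 2^15 = 18/32768 V = 0.54932 mV.
Half an LSB is 275 µV.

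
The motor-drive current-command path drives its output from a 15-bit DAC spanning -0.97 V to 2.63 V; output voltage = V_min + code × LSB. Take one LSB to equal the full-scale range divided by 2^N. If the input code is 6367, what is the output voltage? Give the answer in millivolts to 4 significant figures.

-270.5 mV

Full-scale range = 2.63 V − (-0.97 V) = 3.6 V. LSB = 3.6 V / 2^15.
V_out = V_min + code × LSB = -0.97 V + 6367 × 3.6 V / 32768
      = -0.97 + 0.699500 = -0.270500 V.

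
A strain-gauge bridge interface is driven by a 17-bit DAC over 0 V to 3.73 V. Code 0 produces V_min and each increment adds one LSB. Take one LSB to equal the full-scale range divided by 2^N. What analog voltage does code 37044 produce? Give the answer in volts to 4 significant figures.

1.054 V

Full-scale range = 3.73 V. LSB = 3.73 V / 2^17.
V_out = 0 + 37044 × (3.73/131072) V
      = 0 V + 1.05418 V = 1.05418 V.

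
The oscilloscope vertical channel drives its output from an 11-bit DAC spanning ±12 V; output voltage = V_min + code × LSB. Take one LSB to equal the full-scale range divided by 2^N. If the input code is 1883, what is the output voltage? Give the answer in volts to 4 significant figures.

10.07 V

Range = 12 − (-12) = 24 V. LSB = 24 V / 2^11.
V_out = V_min + code × LSB = -12 V + 1883 × 24 V / 2048
      = -12 + 22.0664 = 10.0664 V.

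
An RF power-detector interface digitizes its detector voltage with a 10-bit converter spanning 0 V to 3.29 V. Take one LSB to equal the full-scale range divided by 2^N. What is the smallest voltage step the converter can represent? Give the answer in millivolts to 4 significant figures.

3.213 mV

Full-scale range = 3.29 V.
2^10 = 1024 levels.
LSB = 3.29 V / 2^10 = 3.213 mV.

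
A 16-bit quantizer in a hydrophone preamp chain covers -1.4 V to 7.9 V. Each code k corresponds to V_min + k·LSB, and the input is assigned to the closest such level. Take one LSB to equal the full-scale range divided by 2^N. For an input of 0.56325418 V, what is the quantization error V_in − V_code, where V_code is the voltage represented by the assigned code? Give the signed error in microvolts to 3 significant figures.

Full-scale range = 7.9 V − (-1.4 V) = 9.3 V. LSB = 9.3 V / 2^16 ≈ 141.9 µV.
(V_in − V_min)/LSB = (0.56325418 − (-1.4)) × 65536/9.3 = 13834.8200 → nearest code k = 13835.
V_code = -1.4 + (13835/65536) × 9.3 = 0.56327972412 V.
e = 0.56325418 − (0.56327972412) = −25.5 µV.

−25.5 µV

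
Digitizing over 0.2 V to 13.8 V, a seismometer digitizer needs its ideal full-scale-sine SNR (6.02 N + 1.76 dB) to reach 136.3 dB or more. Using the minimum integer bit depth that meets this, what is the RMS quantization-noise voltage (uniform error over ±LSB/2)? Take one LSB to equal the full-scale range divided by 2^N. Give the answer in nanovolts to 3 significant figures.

Span: 13.8 V − (0.2 V) = 13.6 V.
N ≥ (136.3 − 1.76)/6.02 = 22.349 → N_min = 23.
LSB = 13.6 V ÷ 2^23 = 13.6/8388608 V = 1.6212 µV.
RMS noise = LSB/√12 = 468 nV.

468 nV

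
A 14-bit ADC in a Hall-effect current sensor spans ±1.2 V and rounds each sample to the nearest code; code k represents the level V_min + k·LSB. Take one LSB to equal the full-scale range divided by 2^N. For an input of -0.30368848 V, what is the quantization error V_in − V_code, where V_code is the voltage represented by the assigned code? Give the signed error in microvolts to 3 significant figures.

−26.4 µV

The full-scale span is 1.2 − (-1.2) = 2.4 V. LSB = 2.4 V / 2^14 ≈ 146.5 µV.
(-0.30368848 − (-1.2)) / LSB = 0.89631152 × 16384/2.4 = 6118.8200. Nearest integer: k = 6119.
Reconstructed level: -1.2 + 6119 × 2.4/16384 V = -0.30366210938 V.
V_in − V_code = -0.30368848 − (-0.30366210938) = −26.4 µV.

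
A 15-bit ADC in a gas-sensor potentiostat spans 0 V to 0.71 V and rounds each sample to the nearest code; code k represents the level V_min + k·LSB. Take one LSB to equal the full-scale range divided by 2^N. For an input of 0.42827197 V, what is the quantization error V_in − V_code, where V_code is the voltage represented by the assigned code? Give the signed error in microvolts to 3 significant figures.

Range is 0.71 V. LSB = 0.71 V / 2^15 ≈ 21.67 µV.
(0.42827197 − (0)) / LSB = 0.42827197 × 32768/0.71 = 19765.6562. Nearest integer: k = 19766.
Reconstructed level: 0 + 19766 × 0.71/32768 V = 0.42827941895 V.
e = 0.42827197 − (0.42827941895) = −7.45 µV.

−7.45 µV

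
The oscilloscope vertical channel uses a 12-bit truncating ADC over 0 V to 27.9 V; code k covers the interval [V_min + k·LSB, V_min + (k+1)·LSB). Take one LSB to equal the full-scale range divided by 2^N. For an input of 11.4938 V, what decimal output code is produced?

V_FS = 27.9 V. LSB = 27.9 V / 2^12 ≈ 6.812 mV.
(V_in − V_min) × 2^12/range = (11.4938 − (0)) × 4096/27.9 = 1687.405.
Floor → code = 1687.

1687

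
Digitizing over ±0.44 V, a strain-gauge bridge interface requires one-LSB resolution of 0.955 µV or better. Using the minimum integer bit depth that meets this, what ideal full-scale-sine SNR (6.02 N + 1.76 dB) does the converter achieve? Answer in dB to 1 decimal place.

Range = 0.44 − (-0.44) = 0.88 V.
Required number of levels: 0.88/0.955 µV = 921470; smallest N with 2^N ≥ that is 20.
SNR = 6.02 × 20 + 1.76 = 122.16 dB.

122.2 dB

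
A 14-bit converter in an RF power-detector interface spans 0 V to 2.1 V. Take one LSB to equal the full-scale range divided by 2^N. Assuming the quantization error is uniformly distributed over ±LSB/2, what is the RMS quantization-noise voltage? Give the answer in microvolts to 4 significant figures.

37.00 µV

V_FS = 2.1 V.
LSB = 2.1 V ÷ 2^14 = 2.1/16384 V = 128.174 µV.
V_rms = LSB/√12 = 128.174 µV / √12 = 37.00 µV.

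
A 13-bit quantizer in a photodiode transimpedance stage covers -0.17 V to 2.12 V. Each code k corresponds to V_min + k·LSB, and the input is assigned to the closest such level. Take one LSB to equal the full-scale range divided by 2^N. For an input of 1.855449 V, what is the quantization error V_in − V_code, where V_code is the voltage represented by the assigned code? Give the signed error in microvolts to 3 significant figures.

The full-scale span is 2.12 − (-0.17) = 2.29 V. LSB = 2.29 V / 2^13 ≈ 279.5 µV.
(V_in − V_min)/LSB = (1.855449 − (-0.17)) × 8192/2.29 = 7245.6237 → nearest code k = 7246.
V_code = V_min + k × range/2^13 = -0.17 + 7246 × 2.29/8192 = 1.855554199 V.
V_in − V_code = 1.855449 − (1.855554199) = −105 µV.

−105 µV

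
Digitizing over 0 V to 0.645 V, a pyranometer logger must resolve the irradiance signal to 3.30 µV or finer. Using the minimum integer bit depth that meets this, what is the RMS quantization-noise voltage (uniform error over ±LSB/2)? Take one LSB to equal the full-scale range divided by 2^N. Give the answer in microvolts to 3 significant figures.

Full-scale range = 0.645 V.
Levels needed ≥ 0.645/3.30 µV = 195500. 2^18 = 262144 suffices, so N_min = 18.
One LSB is 0.645 V / 262144 = 2.4605 µV.
σ_q = LSB/√12 = 2.4605 µV/3.4641 = 0.710 µV.

0.710 µV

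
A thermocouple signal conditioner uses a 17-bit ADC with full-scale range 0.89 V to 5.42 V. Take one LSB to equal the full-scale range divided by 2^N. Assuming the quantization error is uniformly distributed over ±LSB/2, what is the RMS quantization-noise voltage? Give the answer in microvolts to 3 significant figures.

Full-scale range = 5.42 V − (0.89 V) = 4.53 V.
LSB = 4.53 V / 2^17 = 34.561 µV.
σ_q = LSB/√12 = 34.561 µV/3.4641 = 9.98 µV.

9.98 µV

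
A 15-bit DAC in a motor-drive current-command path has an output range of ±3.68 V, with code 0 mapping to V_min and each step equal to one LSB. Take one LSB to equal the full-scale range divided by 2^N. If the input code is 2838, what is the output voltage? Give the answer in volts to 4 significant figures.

-3.043 V

Span: 3.68 V − (-3.68 V) = 7.36 V. LSB = 7.36 V / 2^15.
V_out = -3.68 + 2838 × (7.36/32768) V
      = -3.68 V + 0.637441 V = -3.04256 V.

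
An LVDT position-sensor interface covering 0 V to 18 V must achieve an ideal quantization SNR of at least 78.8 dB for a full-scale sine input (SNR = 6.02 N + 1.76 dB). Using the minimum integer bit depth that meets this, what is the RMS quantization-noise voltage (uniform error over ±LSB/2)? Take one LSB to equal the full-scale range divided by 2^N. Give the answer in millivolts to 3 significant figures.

0.634 mV

Full-scale range = 18 V.
N ≥ (78.8 − 1.76)/6.02 = 12.797 → N_min = 13.
Step size = 18/8192 V = 2.1973 mV.
RMS noise = LSB/√12 = 0.634 mV.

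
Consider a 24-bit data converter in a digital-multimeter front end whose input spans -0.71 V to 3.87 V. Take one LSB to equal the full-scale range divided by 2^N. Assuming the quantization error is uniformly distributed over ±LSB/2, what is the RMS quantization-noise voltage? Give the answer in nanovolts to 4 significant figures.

Range = 3.87 − (-0.71) = 4.58 V.
One LSB is 4.58 V / 16777216 = 272.989 nV.
For a uniform distribution on [−LSB/2, +LSB/2], V_rms = LSB/√12 = 272.989 nV/3.4641 = 78.81 nV.

78.81 nV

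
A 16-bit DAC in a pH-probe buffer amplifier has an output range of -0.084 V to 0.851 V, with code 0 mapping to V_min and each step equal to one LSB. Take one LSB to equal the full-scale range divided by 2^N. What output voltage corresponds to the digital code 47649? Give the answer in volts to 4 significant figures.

0.5958 V

Full-scale range = 0.851 V − (-0.084 V) = 0.935 V. LSB = 0.935 V / 2^16.
V_out = V_min + code × LSB = -0.084 V + 47649 × 0.935 V / 65536
      = -0.084 + 0.679807 = 0.595807 V.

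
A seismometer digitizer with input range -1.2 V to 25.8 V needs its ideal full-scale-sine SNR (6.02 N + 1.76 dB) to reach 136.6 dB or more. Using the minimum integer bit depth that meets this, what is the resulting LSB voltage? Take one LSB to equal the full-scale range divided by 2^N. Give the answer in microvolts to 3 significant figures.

The full-scale span is 25.8 − (-1.2) = 27 V.
6.02 N + 1.76 ≥ 136.6 gives N ≥ 22.399, so the minimum integer is 23.
Step size = 27/8388608 V = 3.22 µV.

3.22 µV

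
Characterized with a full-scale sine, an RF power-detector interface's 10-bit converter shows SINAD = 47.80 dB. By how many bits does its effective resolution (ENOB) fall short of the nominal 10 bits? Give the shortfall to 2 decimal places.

ENOB = (SINAD − 1.76)/6.02 = (47.80 − 1.76)/6.02 = 7.6478 bits.
10 − 7.6478 = 2.35 bits below nominal.

2.35 bits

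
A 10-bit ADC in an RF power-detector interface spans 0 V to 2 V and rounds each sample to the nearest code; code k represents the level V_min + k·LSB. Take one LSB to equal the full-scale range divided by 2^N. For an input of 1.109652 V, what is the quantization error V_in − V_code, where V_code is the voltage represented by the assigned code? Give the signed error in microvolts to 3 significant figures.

V_FS = 2 V. LSB = 2 V / 2^10 ≈ 1.953 mV.
Position in LSBs: (1.109652 − (0)) × 1024/2 = 568.1418; rounding gives k = 568.
V_code = V_min + k × range/2^10 = 0 + 568 × 2/1024 = 1.109375000 V.
V_in − V_code = 1.109652 − (1.109375000) = +277 µV.

+277 µV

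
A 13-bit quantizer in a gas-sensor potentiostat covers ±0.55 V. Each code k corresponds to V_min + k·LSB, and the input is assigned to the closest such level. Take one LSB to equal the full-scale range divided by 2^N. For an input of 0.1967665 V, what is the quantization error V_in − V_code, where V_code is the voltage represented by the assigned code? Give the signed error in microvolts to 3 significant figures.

+50.2 µV

The full-scale span is 0.55 − (-0.55) = 1.1 V. LSB = 1.1 V / 2^13 ≈ 134.3 µV.
Position in LSBs: (0.1967665 − (-0.55)) × 8192/1.1 = 5561.3738; rounding gives k = 5561.
V_code = -0.55 + (5561/8192) × 1.1 = 0.1967163086 V.
e = 0.1967665 − (0.1967163086) = +50.2 µV.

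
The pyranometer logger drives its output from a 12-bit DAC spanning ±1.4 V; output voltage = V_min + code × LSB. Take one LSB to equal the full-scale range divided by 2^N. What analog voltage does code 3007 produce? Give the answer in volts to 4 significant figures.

Span: 1.4 V − (-1.4 V) = 2.8 V. LSB = 2.8 V / 2^12.
V_out = V_min + code × LSB = -1.4 V + 3007 × 2.8 V / 4096
      = -1.4 + 2.05557 = 0.655566 V.

0.6556 V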